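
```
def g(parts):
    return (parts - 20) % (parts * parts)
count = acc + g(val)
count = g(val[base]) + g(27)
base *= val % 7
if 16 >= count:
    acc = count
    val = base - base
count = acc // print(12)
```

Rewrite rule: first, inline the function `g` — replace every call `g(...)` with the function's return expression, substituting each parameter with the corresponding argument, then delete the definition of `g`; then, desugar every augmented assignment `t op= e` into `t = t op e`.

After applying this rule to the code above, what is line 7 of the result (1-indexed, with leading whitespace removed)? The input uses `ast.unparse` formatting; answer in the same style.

Transformed code:
count = acc + (val - 20) % (val * val)
count = (val[base] - 20) % (val[base] * val[base]) + (27 - 20) % (27 * 27)
base = base * (val % 7)
if 16 >= count:
    acc = count
    val = base - base
count = acc // print(12)

count = acc // print(12)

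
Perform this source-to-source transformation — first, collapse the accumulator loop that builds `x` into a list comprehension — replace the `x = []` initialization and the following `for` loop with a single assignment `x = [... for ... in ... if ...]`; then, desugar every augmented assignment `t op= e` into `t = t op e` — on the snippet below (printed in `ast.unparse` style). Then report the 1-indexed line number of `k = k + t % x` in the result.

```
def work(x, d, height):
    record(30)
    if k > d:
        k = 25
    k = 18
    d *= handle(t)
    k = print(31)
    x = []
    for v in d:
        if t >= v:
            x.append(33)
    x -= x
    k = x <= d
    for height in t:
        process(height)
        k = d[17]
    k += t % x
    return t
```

Transformed code:
def work(x, d, height):
    record(30)
    if k > d:
        k = 25
    k = 18
    d = d * handle(t)
    k = print(31)
    x = [33 for v in d if t >= v]
    x = x - x
    k = x <= d
    for height in t:
        process(height)
        k = d[17]
    k = k + t % x
    return t

14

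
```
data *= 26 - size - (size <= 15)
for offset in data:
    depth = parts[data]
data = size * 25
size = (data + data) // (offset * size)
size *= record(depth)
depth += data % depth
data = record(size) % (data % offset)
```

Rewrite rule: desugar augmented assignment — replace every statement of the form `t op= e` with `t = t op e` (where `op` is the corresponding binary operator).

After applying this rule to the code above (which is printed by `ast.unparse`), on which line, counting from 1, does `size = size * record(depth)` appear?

6

Transformed code:
data = data * (26 - size - (size <= 15))
for offset in data:
    depth = parts[data]
data = size * 25
size = (data + data) // (offset * size)
size = size * record(depth)
depth = depth + data % depth
data = record(size) % (data % offset)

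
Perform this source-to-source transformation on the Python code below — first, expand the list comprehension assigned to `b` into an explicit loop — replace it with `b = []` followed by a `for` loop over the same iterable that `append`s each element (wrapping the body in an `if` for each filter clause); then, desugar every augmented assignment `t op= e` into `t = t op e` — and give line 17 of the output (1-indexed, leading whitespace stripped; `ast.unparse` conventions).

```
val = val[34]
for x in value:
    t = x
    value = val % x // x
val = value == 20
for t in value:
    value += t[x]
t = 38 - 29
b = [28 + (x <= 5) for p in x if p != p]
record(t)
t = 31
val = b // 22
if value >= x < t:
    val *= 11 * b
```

val = val * (11 * b)

Transformed code:
val = val[34]
for x in value:
    t = x
    value = val % x // x
val = value == 20
for t in value:
    value = value + t[x]
t = 38 - 29
b = []
for p in x:
    if p != p:
        b.append(28 + (x <= 5))
record(t)
t = 31
val = b // 22
if value >= x < t:
    val = val * (11 * b)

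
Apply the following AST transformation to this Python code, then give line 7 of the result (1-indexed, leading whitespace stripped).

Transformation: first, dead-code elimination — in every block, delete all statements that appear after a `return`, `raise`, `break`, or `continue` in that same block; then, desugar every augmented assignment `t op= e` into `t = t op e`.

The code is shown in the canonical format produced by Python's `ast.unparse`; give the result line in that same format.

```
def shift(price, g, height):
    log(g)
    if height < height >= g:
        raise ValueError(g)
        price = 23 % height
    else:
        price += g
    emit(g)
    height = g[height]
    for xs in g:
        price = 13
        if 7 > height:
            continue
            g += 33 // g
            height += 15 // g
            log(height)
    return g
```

emit(g)

Transformed code:
def shift(price, g, height):
    log(g)
    if height < height >= g:
        raise ValueError(g)
    else:
        price = price + g
    emit(g)
    height = g[height]
    for xs in g:
        price = 13
        if 7 > height:
            continue
    return g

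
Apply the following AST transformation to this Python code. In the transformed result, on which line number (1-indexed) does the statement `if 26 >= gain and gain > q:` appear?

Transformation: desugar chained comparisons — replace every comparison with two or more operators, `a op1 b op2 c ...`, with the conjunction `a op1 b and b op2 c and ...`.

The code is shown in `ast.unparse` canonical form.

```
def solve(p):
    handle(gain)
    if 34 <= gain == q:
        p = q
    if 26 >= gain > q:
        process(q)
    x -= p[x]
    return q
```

Transformed code:
def solve(p):
    handle(gain)
    if 34 <= gain and gain == q:
        p = q
    if 26 >= gain and gain > q:
        process(q)
    x -= p[x]
    return q

5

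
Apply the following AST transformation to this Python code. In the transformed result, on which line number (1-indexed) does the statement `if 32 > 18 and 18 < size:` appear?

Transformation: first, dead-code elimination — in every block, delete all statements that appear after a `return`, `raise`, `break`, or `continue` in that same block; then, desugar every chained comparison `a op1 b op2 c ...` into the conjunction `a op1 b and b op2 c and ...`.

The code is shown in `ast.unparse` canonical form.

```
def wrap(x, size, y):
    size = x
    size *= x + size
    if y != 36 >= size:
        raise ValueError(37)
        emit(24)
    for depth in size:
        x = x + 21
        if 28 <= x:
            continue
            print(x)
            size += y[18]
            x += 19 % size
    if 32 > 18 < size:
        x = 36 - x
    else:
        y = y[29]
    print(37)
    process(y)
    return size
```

10

Transformed code:
def wrap(x, size, y):
    size = x
    size *= x + size
    if y != 36 and 36 >= size:
        raise ValueError(37)
    for depth in size:
        x = x + 21
        if 28 <= x:
            continue
    if 32 > 18 and 18 < size:
        x = 36 - x
    else:
        y = y[29]
    print(37)
    process(y)
    return size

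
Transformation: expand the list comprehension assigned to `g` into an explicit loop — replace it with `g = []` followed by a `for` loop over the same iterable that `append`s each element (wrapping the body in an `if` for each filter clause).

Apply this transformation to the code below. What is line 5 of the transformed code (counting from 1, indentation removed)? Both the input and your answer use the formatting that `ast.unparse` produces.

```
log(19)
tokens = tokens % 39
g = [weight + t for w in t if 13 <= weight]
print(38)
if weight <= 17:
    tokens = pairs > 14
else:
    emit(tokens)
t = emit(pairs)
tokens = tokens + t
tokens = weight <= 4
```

Transformed code:
log(19)
tokens = tokens % 39
g = []
for w in t:
    if 13 <= weight:
        g.append(weight + t)
print(38)
if weight <= 17:
    tokens = pairs > 14
else:
    emit(tokens)
t = emit(pairs)
tokens = tokens + t
tokens = weight <= 4

if 13 <= weight:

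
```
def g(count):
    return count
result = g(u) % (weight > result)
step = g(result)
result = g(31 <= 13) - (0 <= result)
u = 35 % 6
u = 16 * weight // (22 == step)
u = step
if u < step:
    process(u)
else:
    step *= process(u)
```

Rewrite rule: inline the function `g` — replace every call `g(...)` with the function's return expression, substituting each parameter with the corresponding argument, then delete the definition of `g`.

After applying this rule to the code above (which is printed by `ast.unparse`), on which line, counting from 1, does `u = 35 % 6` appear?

Transformed code:
result = u % (weight > result)
step = result
result = (31 <= 13) - (0 <= result)
u = 35 % 6
u = 16 * weight // (22 == step)
u = step
if u < step:
    process(u)
else:
    step *= process(u)

4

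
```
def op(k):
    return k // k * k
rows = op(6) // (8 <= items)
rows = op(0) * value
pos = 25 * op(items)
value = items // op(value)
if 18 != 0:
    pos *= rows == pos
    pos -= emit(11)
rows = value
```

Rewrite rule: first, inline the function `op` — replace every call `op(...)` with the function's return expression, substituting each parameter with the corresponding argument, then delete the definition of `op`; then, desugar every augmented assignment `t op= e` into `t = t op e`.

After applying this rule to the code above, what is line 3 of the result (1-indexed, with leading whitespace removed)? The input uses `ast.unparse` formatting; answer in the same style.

pos = 25 * (items // items * items)

Transformed code:
rows = 6 // 6 * 6 // (8 <= items)
rows = 0 // 0 * 0 * value
pos = 25 * (items // items * items)
value = items // (value // value * value)
if 18 != 0:
    pos = pos * (rows == pos)
    pos = pos - emit(11)
rows = value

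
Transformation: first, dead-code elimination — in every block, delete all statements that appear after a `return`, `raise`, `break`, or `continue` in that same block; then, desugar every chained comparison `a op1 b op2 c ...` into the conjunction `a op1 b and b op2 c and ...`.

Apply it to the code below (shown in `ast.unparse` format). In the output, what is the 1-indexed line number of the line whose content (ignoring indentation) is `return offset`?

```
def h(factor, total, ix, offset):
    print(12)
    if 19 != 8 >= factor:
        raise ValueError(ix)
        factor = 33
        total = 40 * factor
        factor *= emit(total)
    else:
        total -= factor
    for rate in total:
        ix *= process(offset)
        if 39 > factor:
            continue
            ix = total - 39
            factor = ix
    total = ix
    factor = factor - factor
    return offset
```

Transformed code:
def h(factor, total, ix, offset):
    print(12)
    if 19 != 8 and 8 >= factor:
        raise ValueError(ix)
    else:
        total -= factor
    for rate in total:
        ix *= process(offset)
        if 39 > factor:
            continue
    total = ix
    factor = factor - factor
    return offset

13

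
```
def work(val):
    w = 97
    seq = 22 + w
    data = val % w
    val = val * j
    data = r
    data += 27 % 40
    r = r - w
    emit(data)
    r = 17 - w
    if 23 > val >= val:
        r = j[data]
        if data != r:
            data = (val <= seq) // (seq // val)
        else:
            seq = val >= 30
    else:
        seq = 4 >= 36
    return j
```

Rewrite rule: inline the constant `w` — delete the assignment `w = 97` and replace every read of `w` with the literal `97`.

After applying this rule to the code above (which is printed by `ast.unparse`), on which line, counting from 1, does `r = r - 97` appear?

Transformed code:
def work(val):
    seq = 22 + 97
    data = val % 97
    val = val * j
    data = r
    data += 27 % 40
    r = r - 97
    emit(data)
    r = 17 - 97
    if 23 > val >= val:
        r = j[data]
        if data != r:
            data = (val <= seq) // (seq // val)
        else:
            seq = val >= 30
    else:
        seq = 4 >= 36
    return j

7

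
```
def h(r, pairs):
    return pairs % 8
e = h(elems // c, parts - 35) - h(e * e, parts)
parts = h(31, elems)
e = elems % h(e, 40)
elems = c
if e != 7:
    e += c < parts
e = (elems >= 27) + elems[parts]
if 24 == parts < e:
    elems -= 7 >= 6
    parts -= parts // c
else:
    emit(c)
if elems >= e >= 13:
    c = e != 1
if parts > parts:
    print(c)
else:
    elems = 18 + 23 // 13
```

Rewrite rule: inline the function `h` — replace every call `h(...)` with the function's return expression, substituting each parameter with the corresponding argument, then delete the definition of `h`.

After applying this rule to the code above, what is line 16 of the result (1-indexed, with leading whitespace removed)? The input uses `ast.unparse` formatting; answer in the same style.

Transformed code:
e = (parts - 35) % 8 - parts % 8
parts = elems % 8
e = elems % (40 % 8)
elems = c
if e != 7:
    e += c < parts
e = (elems >= 27) + elems[parts]
if 24 == parts < e:
    elems -= 7 >= 6
    parts -= parts // c
else:
    emit(c)
if elems >= e >= 13:
    c = e != 1
if parts > parts:
    print(c)
else:
    elems = 18 + 23 // 13

print(c)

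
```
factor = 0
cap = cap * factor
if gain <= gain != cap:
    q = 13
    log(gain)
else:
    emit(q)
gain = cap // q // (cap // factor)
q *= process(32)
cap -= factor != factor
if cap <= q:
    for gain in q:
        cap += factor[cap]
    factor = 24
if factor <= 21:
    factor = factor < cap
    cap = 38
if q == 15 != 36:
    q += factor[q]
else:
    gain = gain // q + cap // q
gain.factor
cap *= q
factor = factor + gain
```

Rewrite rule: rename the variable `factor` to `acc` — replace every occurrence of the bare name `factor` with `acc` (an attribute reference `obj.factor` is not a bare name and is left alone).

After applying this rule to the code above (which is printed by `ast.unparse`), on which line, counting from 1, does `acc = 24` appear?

Transformed code:
acc = 0
cap = cap * acc
if gain <= gain != cap:
    q = 13
    log(gain)
else:
    emit(q)
gain = cap // q // (cap // acc)
q *= process(32)
cap -= acc != acc
if cap <= q:
    for gain in q:
        cap += acc[cap]
    acc = 24
if acc <= 21:
    acc = acc < cap
    cap = 38
if q == 15 != 36:
    q += acc[q]
else:
    gain = gain // q + cap // q
gain.factor
cap *= q
acc = acc + gain

14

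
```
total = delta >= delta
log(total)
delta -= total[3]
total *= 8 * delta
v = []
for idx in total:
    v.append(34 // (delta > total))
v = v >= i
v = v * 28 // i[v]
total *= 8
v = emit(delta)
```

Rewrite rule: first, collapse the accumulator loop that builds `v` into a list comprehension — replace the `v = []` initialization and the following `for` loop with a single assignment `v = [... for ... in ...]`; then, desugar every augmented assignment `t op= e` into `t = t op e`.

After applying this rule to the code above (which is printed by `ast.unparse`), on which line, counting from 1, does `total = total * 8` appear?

Transformed code:
total = delta >= delta
log(total)
delta = delta - total[3]
total = total * (8 * delta)
v = [34 // (delta > total) for idx in total]
v = v >= i
v = v * 28 // i[v]
total = total * 8
v = emit(delta)

8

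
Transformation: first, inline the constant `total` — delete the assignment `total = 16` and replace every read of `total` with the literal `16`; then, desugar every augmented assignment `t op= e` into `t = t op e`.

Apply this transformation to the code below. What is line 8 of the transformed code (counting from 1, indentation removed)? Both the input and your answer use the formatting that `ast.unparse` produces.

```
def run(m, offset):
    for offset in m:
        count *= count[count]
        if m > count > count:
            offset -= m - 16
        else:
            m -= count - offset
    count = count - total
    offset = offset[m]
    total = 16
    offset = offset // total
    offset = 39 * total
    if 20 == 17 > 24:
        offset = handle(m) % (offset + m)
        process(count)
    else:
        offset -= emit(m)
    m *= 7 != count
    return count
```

Transformed code:
def run(m, offset):
    for offset in m:
        count = count * count[count]
        if m > count > count:
            offset = offset - (m - 16)
        else:
            m = m - (count - offset)
    count = count - 16
    offset = offset[m]
    offset = offset // 16
    offset = 39 * 16
    if 20 == 17 > 24:
        offset = handle(m) % (offset + m)
        process(count)
    else:
        offset = offset - emit(m)
    m = m * (7 != count)
    return count

count = count - 16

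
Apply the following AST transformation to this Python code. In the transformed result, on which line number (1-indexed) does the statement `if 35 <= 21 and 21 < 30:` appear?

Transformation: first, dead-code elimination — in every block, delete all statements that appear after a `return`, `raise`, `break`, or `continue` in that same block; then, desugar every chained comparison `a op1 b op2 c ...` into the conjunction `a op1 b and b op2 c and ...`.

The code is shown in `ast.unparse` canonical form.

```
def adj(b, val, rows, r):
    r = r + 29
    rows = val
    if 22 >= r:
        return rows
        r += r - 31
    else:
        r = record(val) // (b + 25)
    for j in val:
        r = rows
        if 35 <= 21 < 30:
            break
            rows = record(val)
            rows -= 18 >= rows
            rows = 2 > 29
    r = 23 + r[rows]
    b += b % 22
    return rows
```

Transformed code:
def adj(b, val, rows, r):
    r = r + 29
    rows = val
    if 22 >= r:
        return rows
    else:
        r = record(val) // (b + 25)
    for j in val:
        r = rows
        if 35 <= 21 and 21 < 30:
            break
    r = 23 + r[rows]
    b += b % 22
    return rows

10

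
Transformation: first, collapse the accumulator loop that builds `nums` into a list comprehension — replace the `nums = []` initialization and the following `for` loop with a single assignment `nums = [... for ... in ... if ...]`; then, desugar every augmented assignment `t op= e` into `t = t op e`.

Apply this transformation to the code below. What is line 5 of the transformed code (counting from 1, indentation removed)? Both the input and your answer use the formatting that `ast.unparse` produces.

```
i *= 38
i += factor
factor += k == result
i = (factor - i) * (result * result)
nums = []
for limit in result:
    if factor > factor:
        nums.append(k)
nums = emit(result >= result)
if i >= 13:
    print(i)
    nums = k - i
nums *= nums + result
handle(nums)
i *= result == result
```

nums = [k for limit in result if factor > factor]

Transformed code:
i = i * 38
i = i + factor
factor = factor + (k == result)
i = (factor - i) * (result * result)
nums = [k for limit in result if factor > factor]
nums = emit(result >= result)
if i >= 13:
    print(i)
    nums = k - i
nums = nums * (nums + result)
handle(nums)
i = i * (result == result)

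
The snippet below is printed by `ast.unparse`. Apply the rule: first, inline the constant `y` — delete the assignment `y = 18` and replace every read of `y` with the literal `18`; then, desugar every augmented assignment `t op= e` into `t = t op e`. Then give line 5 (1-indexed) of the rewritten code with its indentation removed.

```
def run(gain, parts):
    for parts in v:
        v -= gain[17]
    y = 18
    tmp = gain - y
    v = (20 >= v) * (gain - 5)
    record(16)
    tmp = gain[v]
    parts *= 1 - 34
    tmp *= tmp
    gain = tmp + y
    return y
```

v = (20 >= v) * (gain - 5)

Transformed code:
def run(gain, parts):
    for parts in v:
        v = v - gain[17]
    tmp = gain - 18
    v = (20 >= v) * (gain - 5)
    record(16)
    tmp = gain[v]
    parts = parts * (1 - 34)
    tmp = tmp * tmp
    gain = tmp + 18
    return 18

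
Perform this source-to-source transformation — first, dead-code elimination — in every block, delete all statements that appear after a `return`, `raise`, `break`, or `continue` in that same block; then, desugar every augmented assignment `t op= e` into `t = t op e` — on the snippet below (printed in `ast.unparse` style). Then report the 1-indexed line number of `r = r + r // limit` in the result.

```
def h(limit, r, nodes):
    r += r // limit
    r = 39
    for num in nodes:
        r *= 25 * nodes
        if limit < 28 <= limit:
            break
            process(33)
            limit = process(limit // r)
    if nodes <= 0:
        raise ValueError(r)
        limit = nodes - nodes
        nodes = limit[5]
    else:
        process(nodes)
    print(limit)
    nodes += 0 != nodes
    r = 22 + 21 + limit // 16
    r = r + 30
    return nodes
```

Transformed code:
def h(limit, r, nodes):
    r = r + r // limit
    r = 39
    for num in nodes:
        r = r * (25 * nodes)
        if limit < 28 <= limit:
            break
    if nodes <= 0:
        raise ValueError(r)
    else:
        process(nodes)
    print(limit)
    nodes = nodes + (0 != nodes)
    r = 22 + 21 + limit // 16
    r = r + 30
    return nodes

2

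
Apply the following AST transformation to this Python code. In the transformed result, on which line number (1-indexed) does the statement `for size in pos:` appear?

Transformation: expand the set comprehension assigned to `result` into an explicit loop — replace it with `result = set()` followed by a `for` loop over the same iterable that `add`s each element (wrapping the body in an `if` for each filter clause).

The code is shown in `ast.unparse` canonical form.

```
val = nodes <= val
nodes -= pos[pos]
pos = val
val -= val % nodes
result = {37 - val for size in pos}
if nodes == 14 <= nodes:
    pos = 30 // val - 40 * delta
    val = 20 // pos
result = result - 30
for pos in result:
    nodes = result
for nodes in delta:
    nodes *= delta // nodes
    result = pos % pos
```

6

Transformed code:
val = nodes <= val
nodes -= pos[pos]
pos = val
val -= val % nodes
result = set()
for size in pos:
    result.add(37 - val)
if nodes == 14 <= nodes:
    pos = 30 // val - 40 * delta
    val = 20 // pos
result = result - 30
for pos in result:
    nodes = result
for nodes in delta:
    nodes *= delta // nodes
    result = pos % pos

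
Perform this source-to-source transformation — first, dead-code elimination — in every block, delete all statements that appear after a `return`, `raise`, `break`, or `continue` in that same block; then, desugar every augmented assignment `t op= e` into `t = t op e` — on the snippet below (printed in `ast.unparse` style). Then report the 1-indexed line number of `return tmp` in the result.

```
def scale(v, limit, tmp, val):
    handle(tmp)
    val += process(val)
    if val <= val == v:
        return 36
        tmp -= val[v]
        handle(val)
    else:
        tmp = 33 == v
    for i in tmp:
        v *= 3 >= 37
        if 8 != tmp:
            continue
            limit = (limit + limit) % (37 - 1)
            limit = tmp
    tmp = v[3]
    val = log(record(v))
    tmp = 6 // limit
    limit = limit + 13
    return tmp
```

Transformed code:
def scale(v, limit, tmp, val):
    handle(tmp)
    val = val + process(val)
    if val <= val == v:
        return 36
    else:
        tmp = 33 == v
    for i in tmp:
        v = v * (3 >= 37)
        if 8 != tmp:
            continue
    tmp = v[3]
    val = log(record(v))
    tmp = 6 // limit
    limit = limit + 13
    return tmp

16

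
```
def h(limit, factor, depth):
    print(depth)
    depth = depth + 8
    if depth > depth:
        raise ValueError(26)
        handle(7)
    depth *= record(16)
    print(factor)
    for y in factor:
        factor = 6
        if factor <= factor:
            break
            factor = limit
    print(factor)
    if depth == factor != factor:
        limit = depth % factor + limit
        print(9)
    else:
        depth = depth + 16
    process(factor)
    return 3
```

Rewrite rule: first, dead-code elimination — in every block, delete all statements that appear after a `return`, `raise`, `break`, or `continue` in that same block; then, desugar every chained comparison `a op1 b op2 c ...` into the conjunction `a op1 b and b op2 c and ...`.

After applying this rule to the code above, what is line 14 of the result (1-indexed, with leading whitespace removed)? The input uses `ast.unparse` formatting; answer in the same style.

limit = depth % factor + limit

Transformed code:
def h(limit, factor, depth):
    print(depth)
    depth = depth + 8
    if depth > depth:
        raise ValueError(26)
    depth *= record(16)
    print(factor)
    for y in factor:
        factor = 6
        if factor <= factor:
            break
    print(factor)
    if depth == factor and factor != factor:
        limit = depth % factor + limit
        print(9)
    else:
        depth = depth + 16
    process(factor)
    return 3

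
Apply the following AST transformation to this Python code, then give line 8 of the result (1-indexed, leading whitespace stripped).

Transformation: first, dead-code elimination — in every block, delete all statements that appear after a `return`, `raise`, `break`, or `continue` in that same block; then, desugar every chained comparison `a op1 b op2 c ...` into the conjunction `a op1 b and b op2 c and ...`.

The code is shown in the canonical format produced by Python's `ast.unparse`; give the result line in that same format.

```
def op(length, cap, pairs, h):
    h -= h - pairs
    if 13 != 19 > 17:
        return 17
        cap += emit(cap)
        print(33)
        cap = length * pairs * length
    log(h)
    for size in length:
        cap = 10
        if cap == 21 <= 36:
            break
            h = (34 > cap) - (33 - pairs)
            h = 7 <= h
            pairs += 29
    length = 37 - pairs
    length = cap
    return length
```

Transformed code:
def op(length, cap, pairs, h):
    h -= h - pairs
    if 13 != 19 and 19 > 17:
        return 17
    log(h)
    for size in length:
        cap = 10
        if cap == 21 and 21 <= 36:
            break
    length = 37 - pairs
    length = cap
    return length

if cap == 21 and 21 <= 36:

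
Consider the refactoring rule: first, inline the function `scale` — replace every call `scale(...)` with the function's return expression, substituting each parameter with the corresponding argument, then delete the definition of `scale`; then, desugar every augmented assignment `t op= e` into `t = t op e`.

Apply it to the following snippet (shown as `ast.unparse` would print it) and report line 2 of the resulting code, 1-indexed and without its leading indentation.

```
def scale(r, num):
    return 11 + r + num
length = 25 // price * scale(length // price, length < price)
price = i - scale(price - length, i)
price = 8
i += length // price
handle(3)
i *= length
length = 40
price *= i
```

Transformed code:
length = 25 // price * (11 + length // price + (length < price))
price = i - (11 + (price - length) + i)
price = 8
i = i + length // price
handle(3)
i = i * length
length = 40
price = price * i

price = i - (11 + (price - length) + i)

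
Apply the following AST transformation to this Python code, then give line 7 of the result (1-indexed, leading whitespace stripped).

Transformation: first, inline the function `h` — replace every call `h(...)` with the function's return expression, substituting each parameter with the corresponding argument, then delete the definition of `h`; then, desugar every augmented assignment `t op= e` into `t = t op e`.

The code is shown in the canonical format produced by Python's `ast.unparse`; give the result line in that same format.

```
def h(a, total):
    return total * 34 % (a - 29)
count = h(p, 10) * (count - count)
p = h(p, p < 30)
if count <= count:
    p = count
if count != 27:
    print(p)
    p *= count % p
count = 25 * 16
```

Transformed code:
count = 10 * 34 % (p - 29) * (count - count)
p = (p < 30) * 34 % (p - 29)
if count <= count:
    p = count
if count != 27:
    print(p)
    p = p * (count % p)
count = 25 * 16

p = p * (count % p)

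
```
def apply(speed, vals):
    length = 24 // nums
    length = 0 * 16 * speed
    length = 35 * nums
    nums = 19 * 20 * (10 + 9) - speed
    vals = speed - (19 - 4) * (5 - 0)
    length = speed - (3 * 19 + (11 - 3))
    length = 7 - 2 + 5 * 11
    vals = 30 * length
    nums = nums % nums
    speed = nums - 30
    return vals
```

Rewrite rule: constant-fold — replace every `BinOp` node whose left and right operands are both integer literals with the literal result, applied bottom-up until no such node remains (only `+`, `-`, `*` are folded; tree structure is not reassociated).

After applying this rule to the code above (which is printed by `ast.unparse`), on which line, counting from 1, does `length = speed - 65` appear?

7

Transformed code:
def apply(speed, vals):
    length = 24 // nums
    length = 0 * speed
    length = 35 * nums
    nums = 7220 - speed
    vals = speed - 75
    length = speed - 65
    length = 60
    vals = 30 * length
    nums = nums % nums
    speed = nums - 30
    return vals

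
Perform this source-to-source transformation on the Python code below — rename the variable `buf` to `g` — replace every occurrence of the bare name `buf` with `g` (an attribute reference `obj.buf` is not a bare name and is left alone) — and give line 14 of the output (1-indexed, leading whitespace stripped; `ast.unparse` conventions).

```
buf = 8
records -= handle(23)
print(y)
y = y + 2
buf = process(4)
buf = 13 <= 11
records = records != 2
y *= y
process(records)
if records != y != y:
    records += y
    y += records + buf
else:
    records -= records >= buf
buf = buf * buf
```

Transformed code:
g = 8
records -= handle(23)
print(y)
y = y + 2
g = process(4)
g = 13 <= 11
records = records != 2
y *= y
process(records)
if records != y != y:
    records += y
    y += records + g
else:
    records -= records >= g
g = g * g

records -= records >= g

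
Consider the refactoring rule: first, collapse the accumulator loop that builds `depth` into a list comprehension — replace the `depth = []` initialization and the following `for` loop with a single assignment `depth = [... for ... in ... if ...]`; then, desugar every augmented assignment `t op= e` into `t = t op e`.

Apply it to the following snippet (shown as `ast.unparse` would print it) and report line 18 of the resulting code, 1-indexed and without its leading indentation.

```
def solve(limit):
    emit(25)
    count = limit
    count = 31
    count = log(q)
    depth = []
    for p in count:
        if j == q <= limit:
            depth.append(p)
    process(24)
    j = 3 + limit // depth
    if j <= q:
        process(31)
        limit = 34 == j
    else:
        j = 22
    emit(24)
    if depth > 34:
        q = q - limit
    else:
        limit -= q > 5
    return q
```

limit = limit - (q > 5)

Transformed code:
def solve(limit):
    emit(25)
    count = limit
    count = 31
    count = log(q)
    depth = [p for p in count if j == q <= limit]
    process(24)
    j = 3 + limit // depth
    if j <= q:
        process(31)
        limit = 34 == j
    else:
        j = 22
    emit(24)
    if depth > 34:
        q = q - limit
    else:
        limit = limit - (q > 5)
    return q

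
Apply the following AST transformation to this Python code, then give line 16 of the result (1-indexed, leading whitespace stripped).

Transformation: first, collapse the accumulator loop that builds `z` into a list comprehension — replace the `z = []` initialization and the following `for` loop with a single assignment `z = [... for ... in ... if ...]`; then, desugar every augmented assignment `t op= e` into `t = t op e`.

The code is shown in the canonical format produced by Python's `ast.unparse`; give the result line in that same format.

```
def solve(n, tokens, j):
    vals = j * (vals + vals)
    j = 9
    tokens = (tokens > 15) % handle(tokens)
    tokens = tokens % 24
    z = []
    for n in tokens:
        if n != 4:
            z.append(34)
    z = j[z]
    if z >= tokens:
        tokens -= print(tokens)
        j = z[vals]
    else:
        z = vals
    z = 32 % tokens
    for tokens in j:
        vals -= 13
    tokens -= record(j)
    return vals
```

tokens = tokens - record(j)

Transformed code:
def solve(n, tokens, j):
    vals = j * (vals + vals)
    j = 9
    tokens = (tokens > 15) % handle(tokens)
    tokens = tokens % 24
    z = [34 for n in tokens if n != 4]
    z = j[z]
    if z >= tokens:
        tokens = tokens - print(tokens)
        j = z[vals]
    else:
        z = vals
    z = 32 % tokens
    for tokens in j:
        vals = vals - 13
    tokens = tokens - record(j)
    return vals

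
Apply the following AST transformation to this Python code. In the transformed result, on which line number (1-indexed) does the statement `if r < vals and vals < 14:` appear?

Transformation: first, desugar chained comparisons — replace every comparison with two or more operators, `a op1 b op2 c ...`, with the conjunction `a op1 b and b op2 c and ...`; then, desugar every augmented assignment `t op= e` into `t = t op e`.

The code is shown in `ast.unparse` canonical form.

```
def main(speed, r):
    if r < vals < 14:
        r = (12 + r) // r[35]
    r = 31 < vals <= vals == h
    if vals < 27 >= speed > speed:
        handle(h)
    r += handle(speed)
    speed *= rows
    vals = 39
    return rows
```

Transformed code:
def main(speed, r):
    if r < vals and vals < 14:
        r = (12 + r) // r[35]
    r = 31 < vals and vals <= vals and (vals == h)
    if vals < 27 and 27 >= speed and (speed > speed):
        handle(h)
    r = r + handle(speed)
    speed = speed * rows
    vals = 39
    return rows

2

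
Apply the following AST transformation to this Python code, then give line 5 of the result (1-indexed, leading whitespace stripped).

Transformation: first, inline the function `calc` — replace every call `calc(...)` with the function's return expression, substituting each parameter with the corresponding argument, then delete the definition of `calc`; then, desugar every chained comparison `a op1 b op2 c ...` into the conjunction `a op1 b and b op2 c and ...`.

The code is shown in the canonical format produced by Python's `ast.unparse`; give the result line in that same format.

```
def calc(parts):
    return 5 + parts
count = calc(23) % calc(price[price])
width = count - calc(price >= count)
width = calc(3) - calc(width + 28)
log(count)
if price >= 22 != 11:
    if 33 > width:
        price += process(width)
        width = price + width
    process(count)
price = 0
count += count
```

if price >= 22 and 22 != 11:

Transformed code:
count = (5 + 23) % (5 + price[price])
width = count - (5 + (price >= count))
width = 5 + 3 - (5 + (width + 28))
log(count)
if price >= 22 and 22 != 11:
    if 33 > width:
        price += process(width)
        width = price + width
    process(count)
price = 0
count += count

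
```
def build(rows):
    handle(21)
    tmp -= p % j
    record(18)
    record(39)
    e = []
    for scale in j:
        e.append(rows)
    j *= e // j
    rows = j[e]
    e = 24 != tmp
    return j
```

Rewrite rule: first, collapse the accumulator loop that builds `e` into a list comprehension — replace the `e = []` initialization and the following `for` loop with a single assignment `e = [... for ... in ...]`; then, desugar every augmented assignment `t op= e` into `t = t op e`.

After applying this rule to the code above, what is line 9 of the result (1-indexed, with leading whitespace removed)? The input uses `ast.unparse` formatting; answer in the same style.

e = 24 != tmp

Transformed code:
def build(rows):
    handle(21)
    tmp = tmp - p % j
    record(18)
    record(39)
    e = [rows for scale in j]
    j = j * (e // j)
    rows = j[e]
    e = 24 != tmp
    return j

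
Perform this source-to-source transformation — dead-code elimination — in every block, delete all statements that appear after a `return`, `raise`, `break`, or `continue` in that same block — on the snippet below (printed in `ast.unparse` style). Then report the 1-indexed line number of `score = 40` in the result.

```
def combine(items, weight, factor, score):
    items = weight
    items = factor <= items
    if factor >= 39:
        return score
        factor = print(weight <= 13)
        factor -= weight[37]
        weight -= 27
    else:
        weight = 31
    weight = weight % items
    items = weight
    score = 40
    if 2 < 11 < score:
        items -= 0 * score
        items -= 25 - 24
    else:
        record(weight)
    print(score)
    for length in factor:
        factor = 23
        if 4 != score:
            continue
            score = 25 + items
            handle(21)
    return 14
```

10

Transformed code:
def combine(items, weight, factor, score):
    items = weight
    items = factor <= items
    if factor >= 39:
        return score
    else:
        weight = 31
    weight = weight % items
    items = weight
    score = 40
    if 2 < 11 < score:
        items -= 0 * score
        items -= 25 - 24
    else:
        record(weight)
    print(score)
    for length in factor:
        factor = 23
        if 4 != score:
            continue
    return 14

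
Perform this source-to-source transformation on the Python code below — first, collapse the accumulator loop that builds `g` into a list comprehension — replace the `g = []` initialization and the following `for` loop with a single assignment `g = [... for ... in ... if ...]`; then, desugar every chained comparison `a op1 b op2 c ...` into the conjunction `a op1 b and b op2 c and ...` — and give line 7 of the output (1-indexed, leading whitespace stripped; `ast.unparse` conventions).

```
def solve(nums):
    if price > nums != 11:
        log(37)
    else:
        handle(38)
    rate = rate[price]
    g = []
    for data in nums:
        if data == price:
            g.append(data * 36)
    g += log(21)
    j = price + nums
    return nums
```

g = [data * 36 for data in nums if data == price]

Transformed code:
def solve(nums):
    if price > nums and nums != 11:
        log(37)
    else:
        handle(38)
    rate = rate[price]
    g = [data * 36 for data in nums if data == price]
    g += log(21)
    j = price + nums
    return nums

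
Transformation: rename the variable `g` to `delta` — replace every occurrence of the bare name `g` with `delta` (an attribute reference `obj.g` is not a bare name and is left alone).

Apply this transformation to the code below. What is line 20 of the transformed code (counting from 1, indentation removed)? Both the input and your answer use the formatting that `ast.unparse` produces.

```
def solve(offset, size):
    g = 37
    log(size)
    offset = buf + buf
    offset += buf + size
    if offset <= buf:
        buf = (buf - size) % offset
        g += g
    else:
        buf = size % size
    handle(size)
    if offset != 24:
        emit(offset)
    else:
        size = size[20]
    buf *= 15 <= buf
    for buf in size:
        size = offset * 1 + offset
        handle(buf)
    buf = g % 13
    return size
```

Transformed code:
def solve(offset, size):
    delta = 37
    log(size)
    offset = buf + buf
    offset += buf + size
    if offset <= buf:
        buf = (buf - size) % offset
        delta += delta
    else:
        buf = size % size
    handle(size)
    if offset != 24:
        emit(offset)
    else:
        size = size[20]
    buf *= 15 <= buf
    for buf in size:
        size = offset * 1 + offset
        handle(buf)
    buf = delta % 13
    return size

buf = delta % 13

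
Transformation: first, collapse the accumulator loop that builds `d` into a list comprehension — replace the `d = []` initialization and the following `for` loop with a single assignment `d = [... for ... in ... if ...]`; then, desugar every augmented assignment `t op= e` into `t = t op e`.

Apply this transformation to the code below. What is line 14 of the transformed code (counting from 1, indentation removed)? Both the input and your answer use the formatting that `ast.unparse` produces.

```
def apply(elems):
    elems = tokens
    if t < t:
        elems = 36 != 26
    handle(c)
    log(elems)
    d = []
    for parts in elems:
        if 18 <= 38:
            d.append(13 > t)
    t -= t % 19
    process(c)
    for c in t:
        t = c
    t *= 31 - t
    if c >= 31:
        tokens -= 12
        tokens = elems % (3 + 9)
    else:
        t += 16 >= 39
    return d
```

Transformed code:
def apply(elems):
    elems = tokens
    if t < t:
        elems = 36 != 26
    handle(c)
    log(elems)
    d = [13 > t for parts in elems if 18 <= 38]
    t = t - t % 19
    process(c)
    for c in t:
        t = c
    t = t * (31 - t)
    if c >= 31:
        tokens = tokens - 12
        tokens = elems % (3 + 9)
    else:
        t = t + (16 >= 39)
    return d

tokens = tokens - 12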